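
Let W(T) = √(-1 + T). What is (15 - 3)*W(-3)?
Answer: 24*I ≈ 24.0*I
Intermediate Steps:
(15 - 3)*W(-3) = (15 - 3)*√(-1 - 3) = 12*√(-4) = 12*(2*I) = 24*I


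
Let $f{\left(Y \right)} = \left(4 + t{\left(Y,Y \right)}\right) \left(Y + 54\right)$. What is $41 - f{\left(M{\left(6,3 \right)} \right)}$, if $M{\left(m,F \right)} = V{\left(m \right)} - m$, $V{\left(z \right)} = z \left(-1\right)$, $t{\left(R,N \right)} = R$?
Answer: $377$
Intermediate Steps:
$V{\left(z \right)} = - z$
$M{\left(m,F \right)} = - 2 m$ ($M{\left(m,F \right)} = - m - m = - 2 m$)
$f{\left(Y \right)} = \left(4 + Y\right) \left(54 + Y\right)$ ($f{\left(Y \right)} = \left(4 + Y\right) \left(Y + 54\right) = \left(4 + Y\right) \left(54 + Y\right)$)
$41 - f{\left(M{\left(6,3 \right)} \right)} = 41 - \left(216 + \left(\left(-2\right) 6\right)^{2} + 58 \left(\left(-2\right) 6\right)\right) = 41 - \left(216 + \left(-12\right)^{2} + 58 \left(-12\right)\right) = 41 - \left(216 + 144 - 696\right) = 41 - -336 = 41 + 336 = 377$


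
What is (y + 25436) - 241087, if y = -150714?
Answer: -366365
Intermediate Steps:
(y + 25436) - 241087 = (-150714 + 25436) - 241087 = -125278 - 241087 = -366365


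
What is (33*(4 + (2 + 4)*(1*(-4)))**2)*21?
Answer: 277200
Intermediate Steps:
(33*(4 + (2 + 4)*(1*(-4)))**2)*21 = (33*(4 + 6*(-4))**2)*21 = (33*(4 - 24)**2)*21 = (33*(-20)**2)*21 = (33*400)*21 = 13200*21 = 277200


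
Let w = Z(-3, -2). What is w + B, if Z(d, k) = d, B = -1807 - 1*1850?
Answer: -3660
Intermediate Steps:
B = -3657 (B = -1807 - 1850 = -3657)
w = -3
w + B = -3 - 3657 = -3660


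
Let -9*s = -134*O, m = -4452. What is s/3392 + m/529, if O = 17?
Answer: -67352797/8074656 ≈ -8.3413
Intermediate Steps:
s = 2278/9 (s = -(-134)*17/9 = -⅑*(-2278) = 2278/9 ≈ 253.11)
s/3392 + m/529 = (2278/9)/3392 - 4452/529 = (2278/9)*(1/3392) - 4452*1/529 = 1139/15264 - 4452/529 = -67352797/8074656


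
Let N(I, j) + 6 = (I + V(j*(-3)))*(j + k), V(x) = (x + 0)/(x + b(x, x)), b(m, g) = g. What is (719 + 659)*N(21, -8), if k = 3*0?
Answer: -245284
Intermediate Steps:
V(x) = ½ (V(x) = (x + 0)/(x + x) = x/((2*x)) = x*(1/(2*x)) = ½)
k = 0
N(I, j) = -6 + j*(½ + I) (N(I, j) = -6 + (I + ½)*(j + 0) = -6 + (½ + I)*j = -6 + j*(½ + I))
(719 + 659)*N(21, -8) = (719 + 659)*(-6 + (½)*(-8) + 21*(-8)) = 1378*(-6 - 4 - 168) = 1378*(-178) = -245284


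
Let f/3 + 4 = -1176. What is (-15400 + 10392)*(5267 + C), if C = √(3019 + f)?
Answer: -26377136 - 5008*I*√521 ≈ -2.6377e+7 - 1.1431e+5*I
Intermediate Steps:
f = -3540 (f = -12 + 3*(-1176) = -12 - 3528 = -3540)
C = I*√521 (C = √(3019 - 3540) = √(-521) = I*√521 ≈ 22.825*I)
(-15400 + 10392)*(5267 + C) = (-15400 + 10392)*(5267 + I*√521) = -5008*(5267 + I*√521) = -26377136 - 5008*I*√521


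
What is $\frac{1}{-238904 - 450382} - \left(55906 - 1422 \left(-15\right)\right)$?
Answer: $- \frac{53237693497}{689286} \approx -77236.0$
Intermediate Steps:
$\frac{1}{-238904 - 450382} - \left(55906 - 1422 \left(-15\right)\right) = \frac{1}{-689286} - \left(55906 - -21330\right) = - \frac{1}{689286} - \left(55906 + 21330\right) = - \frac{1}{689286} - 77236 = - \frac{53237693497}{689286}$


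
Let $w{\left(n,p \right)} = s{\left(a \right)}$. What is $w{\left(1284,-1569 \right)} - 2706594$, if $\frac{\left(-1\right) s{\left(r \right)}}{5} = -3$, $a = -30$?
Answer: $-2706579$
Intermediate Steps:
$s{\left(r \right)} = 15$ ($s{\left(r \right)} = \left(-5\right) \left(-3\right) = 15$)
$w{\left(n,p \right)} = 15$
$w{\left(1284,-1569 \right)} - 2706594 = 15 - 2706594 = -2706579$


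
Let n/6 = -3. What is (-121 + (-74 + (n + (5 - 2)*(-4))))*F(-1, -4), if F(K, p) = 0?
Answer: 0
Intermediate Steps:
n = -18 (n = 6*(-3) = -18)
(-121 + (-74 + (n + (5 - 2)*(-4))))*F(-1, -4) = (-121 + (-74 + (-18 + (5 - 2)*(-4))))*0 = (-121 + (-74 + (-18 + 3*(-4))))*0 = (-121 + (-74 + (-18 - 12)))*0 = (-121 + (-74 - 30))*0 = (-121 - 104)*0 = -225*0 = 0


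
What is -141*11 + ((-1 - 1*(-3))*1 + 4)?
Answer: -1545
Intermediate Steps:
-141*11 + ((-1 - 1*(-3))*1 + 4) = -1551 + ((-1 + 3)*1 + 4) = -1551 + (2*1 + 4) = -1551 + (2 + 4) = -1551 + 6 = -1545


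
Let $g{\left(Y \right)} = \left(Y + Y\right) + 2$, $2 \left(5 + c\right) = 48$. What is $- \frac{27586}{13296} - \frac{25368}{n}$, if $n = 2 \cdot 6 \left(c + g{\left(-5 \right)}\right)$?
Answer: $- \frac{14205595}{73128} \approx -194.26$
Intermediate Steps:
$c = 19$ ($c = -5 + \frac{1}{2} \cdot 48 = -5 + 24 = 19$)
$g{\left(Y \right)} = 2 + 2 Y$ ($g{\left(Y \right)} = 2 Y + 2 = 2 + 2 Y$)
$n = 132$ ($n = 2 \cdot 6 \left(19 + \left(2 + 2 \left(-5\right)\right)\right) = 12 \left(19 + \left(2 - 10\right)\right) = 12 \left(19 - 8\right) = 12 \cdot 11 = 132$)
$- \frac{27586}{13296} - \frac{25368}{n} = - \frac{27586}{13296} - \frac{25368}{132} = \left(-27586\right) \frac{1}{13296} - \frac{2114}{11} = - \frac{13793}{6648} - \frac{2114}{11} = - \frac{14205595}{73128}$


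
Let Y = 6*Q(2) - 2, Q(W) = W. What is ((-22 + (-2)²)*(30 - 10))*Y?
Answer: -3600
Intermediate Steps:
Y = 10 (Y = 6*2 - 2 = 12 - 2 = 10)
((-22 + (-2)²)*(30 - 10))*Y = ((-22 + (-2)²)*(30 - 10))*10 = ((-22 + 4)*20)*10 = -18*20*10 = -360*10 = -3600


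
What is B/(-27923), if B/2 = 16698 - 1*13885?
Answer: -5626/27923 ≈ -0.20148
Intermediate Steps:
B = 5626 (B = 2*(16698 - 1*13885) = 2*(16698 - 13885) = 2*2813 = 5626)
B/(-27923) = 5626/(-27923) = 5626*(-1/27923) = -5626/27923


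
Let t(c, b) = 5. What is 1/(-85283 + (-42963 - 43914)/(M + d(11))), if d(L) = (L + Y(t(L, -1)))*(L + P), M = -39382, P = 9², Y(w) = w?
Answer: -37910/3232991653 ≈ -1.1726e-5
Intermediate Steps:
P = 81
d(L) = (5 + L)*(81 + L) (d(L) = (L + 5)*(L + 81) = (5 + L)*(81 + L))
1/(-85283 + (-42963 - 43914)/(M + d(11))) = 1/(-85283 + (-42963 - 43914)/(-39382 + (405 + 11² + 86*11))) = 1/(-85283 - 86877/(-39382 + (405 + 121 + 946))) = 1/(-85283 - 86877/(-39382 + 1472)) = 1/(-85283 - 86877/(-37910)) = 1/(-85283 - 86877*(-1/37910)) = 1/(-85283 + 86877/37910) = 1/(-3232991653/37910) = -37910/3232991653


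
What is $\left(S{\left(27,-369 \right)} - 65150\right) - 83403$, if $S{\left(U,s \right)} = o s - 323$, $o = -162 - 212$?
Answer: $-10870$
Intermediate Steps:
$o = -374$ ($o = -162 - 212 = -374$)
$S{\left(U,s \right)} = -323 - 374 s$ ($S{\left(U,s \right)} = - 374 s - 323 = -323 - 374 s$)
$\left(S{\left(27,-369 \right)} - 65150\right) - 83403 = \left(\left(-323 - -138006\right) - 65150\right) - 83403 = \left(\left(-323 + 138006\right) - 65150\right) - 83403 = \left(137683 - 65150\right) - 83403 = 72533 - 83403 = -10870$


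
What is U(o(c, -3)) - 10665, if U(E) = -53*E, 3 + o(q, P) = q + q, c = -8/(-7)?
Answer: -74390/7 ≈ -10627.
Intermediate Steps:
c = 8/7 (c = -8*(-⅐) = 8/7 ≈ 1.1429)
o(q, P) = -3 + 2*q (o(q, P) = -3 + (q + q) = -3 + 2*q)
U(o(c, -3)) - 10665 = -53*(-3 + 2*(8/7)) - 10665 = -53*(-3 + 16/7) - 10665 = -53*(-5/7) - 10665 = 265/7 - 10665 = -74390/7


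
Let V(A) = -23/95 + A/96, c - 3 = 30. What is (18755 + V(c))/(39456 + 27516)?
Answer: 57015509/203594880 ≈ 0.28004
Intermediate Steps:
c = 33 (c = 3 + 30 = 33)
V(A) = -23/95 + A/96 (V(A) = -23*1/95 + A*(1/96) = -23/95 + A/96)
(18755 + V(c))/(39456 + 27516) = (18755 + (-23/95 + (1/96)*33))/(39456 + 27516) = (18755 + (-23/95 + 11/32))/66972 = (18755 + 309/3040)*(1/66972) = (57015509/3040)*(1/66972) = 57015509/203594880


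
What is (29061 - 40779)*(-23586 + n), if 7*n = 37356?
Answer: 213846804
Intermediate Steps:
n = 37356/7 (n = (⅐)*37356 = 37356/7 ≈ 5336.6)
(29061 - 40779)*(-23586 + n) = (29061 - 40779)*(-23586 + 37356/7) = -11718*(-127746/7) = 213846804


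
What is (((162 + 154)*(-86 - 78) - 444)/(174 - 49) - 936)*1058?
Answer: -179085544/125 ≈ -1.4327e+6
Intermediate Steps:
(((162 + 154)*(-86 - 78) - 444)/(174 - 49) - 936)*1058 = ((316*(-164) - 444)/125 - 936)*1058 = ((-51824 - 444)*(1/125) - 936)*1058 = (-52268*1/125 - 936)*1058 = (-52268/125 - 936)*1058 = -169268/125*1058 = -179085544/125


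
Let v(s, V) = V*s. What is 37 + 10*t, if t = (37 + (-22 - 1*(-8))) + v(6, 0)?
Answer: 267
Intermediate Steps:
t = 23 (t = (37 + (-22 - 1*(-8))) + 0*6 = (37 + (-22 + 8)) + 0 = (37 - 14) + 0 = 23 + 0 = 23)
37 + 10*t = 37 + 10*23 = 37 + 230 = 267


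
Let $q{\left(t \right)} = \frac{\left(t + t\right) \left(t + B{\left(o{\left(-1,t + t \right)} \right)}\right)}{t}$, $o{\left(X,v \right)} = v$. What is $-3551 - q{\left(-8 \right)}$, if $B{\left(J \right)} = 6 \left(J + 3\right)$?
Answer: $-3379$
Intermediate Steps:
$B{\left(J \right)} = 18 + 6 J$ ($B{\left(J \right)} = 6 \left(3 + J\right) = 18 + 6 J$)
$q{\left(t \right)} = 36 + 26 t$ ($q{\left(t \right)} = \frac{\left(t + t\right) \left(t + \left(18 + 6 \left(t + t\right)\right)\right)}{t} = \frac{2 t \left(t + \left(18 + 6 \cdot 2 t\right)\right)}{t} = \frac{2 t \left(t + \left(18 + 12 t\right)\right)}{t} = \frac{2 t \left(18 + 13 t\right)}{t} = 36 + 26 t$)
$-3551 - q{\left(-8 \right)} = -3551 - \left(36 + 26 \left(-8\right)\right) = -3551 - \left(36 - 208\right) = -3551 - -172 = -3551 + 172 = -3379$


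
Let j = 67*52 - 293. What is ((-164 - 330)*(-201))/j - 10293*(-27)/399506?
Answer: 40555362765/1274823646 ≈ 31.813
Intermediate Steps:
j = 3191 (j = 3484 - 293 = 3191)
((-164 - 330)*(-201))/j - 10293*(-27)/399506 = ((-164 - 330)*(-201))/3191 - 10293*(-27)/399506 = -494*(-201)*(1/3191) + 277911*(1/399506) = 99294*(1/3191) + 277911/399506 = 99294/3191 + 277911/399506 = 40555362765/1274823646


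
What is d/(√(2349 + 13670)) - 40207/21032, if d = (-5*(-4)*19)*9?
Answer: -40207/21032 + 3420*√16019/16019 ≈ 25.110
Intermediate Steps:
d = 3420 (d = (20*19)*9 = 380*9 = 3420)
d/(√(2349 + 13670)) - 40207/21032 = 3420/(√(2349 + 13670)) - 40207/21032 = 3420/(√16019) - 40207*1/21032 = 3420*(√16019/16019) - 40207/21032 = 3420*√16019/16019 - 40207/21032 = -40207/21032 + 3420*√16019/16019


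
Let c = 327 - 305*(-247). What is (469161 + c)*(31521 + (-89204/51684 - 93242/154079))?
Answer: 34187148530436598294/1990854759 ≈ 1.7172e+10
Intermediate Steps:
c = 75662 (c = 327 + 75335 = 75662)
(469161 + c)*(31521 + (-89204/51684 - 93242/154079)) = (469161 + 75662)*(31521 + (-89204/51684 - 93242/154079)) = 544823*(31521 + (-89204*1/51684 - 93242*1/154079)) = 544823*(31521 + (-22301/12921 - 93242/154079)) = 544823*(31521 - 4640895661/1990854759) = 544823*(62749091962778/1990854759) = 34187148530436598294/1990854759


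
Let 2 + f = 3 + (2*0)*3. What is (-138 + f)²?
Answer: 18769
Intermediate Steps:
f = 1 (f = -2 + (3 + (2*0)*3) = -2 + (3 + 0*3) = -2 + (3 + 0) = -2 + 3 = 1)
(-138 + f)² = (-138 + 1)² = (-137)² = 18769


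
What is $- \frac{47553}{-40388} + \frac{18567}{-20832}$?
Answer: $\frac{20061675}{70113568} \approx 0.28613$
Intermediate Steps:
$- \frac{47553}{-40388} + \frac{18567}{-20832} = \left(-47553\right) \left(- \frac{1}{40388}\right) + 18567 \left(- \frac{1}{20832}\right) = \frac{47553}{40388} - \frac{6189}{6944} = \frac{20061675}{70113568}$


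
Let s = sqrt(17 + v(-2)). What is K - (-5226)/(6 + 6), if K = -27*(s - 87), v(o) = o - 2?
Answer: 5569/2 - 27*sqrt(13) ≈ 2687.1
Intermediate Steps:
v(o) = -2 + o
s = sqrt(13) (s = sqrt(17 + (-2 - 2)) = sqrt(17 - 4) = sqrt(13) ≈ 3.6056)
K = 2349 - 27*sqrt(13) (K = -27*(sqrt(13) - 87) = -27*(-87 + sqrt(13)) = 2349 - 27*sqrt(13) ≈ 2251.6)
K - (-5226)/(6 + 6) = (2349 - 27*sqrt(13)) - (-5226)/(6 + 6) = (2349 - 27*sqrt(13)) - (-5226)/12 = (2349 - 27*sqrt(13)) - 1*(-871/2) = (2349 - 27*sqrt(13)) + 871/2 = 5569/2 - 27*sqrt(13)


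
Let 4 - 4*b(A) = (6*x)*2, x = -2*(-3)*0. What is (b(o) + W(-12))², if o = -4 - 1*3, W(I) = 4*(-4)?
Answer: 225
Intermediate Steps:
W(I) = -16
o = -7 (o = -4 - 3 = -7)
x = 0 (x = 6*0 = 0)
b(A) = 1 (b(A) = 1 - 6*0*2/4 = 1 - 0*2 = 1 - ¼*0 = 1 + 0 = 1)
(b(o) + W(-12))² = (1 - 16)² = (-15)² = 225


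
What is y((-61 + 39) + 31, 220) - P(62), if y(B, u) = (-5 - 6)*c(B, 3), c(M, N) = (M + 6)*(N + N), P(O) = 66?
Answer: -1056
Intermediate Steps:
c(M, N) = 2*N*(6 + M) (c(M, N) = (6 + M)*(2*N) = 2*N*(6 + M))
y(B, u) = -396 - 66*B (y(B, u) = (-5 - 6)*(2*3*(6 + B)) = -11*(36 + 6*B) = -396 - 66*B)
y((-61 + 39) + 31, 220) - P(62) = (-396 - 66*((-61 + 39) + 31)) - 1*66 = (-396 - 66*(-22 + 31)) - 66 = (-396 - 66*9) - 66 = (-396 - 594) - 66 = -990 - 66 = -1056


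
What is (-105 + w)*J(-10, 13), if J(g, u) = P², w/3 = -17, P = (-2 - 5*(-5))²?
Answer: -43655196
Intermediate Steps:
P = 529 (P = (-2 + 25)² = 23² = 529)
w = -51 (w = 3*(-17) = -51)
J(g, u) = 279841 (J(g, u) = 529² = 279841)
(-105 + w)*J(-10, 13) = (-105 - 51)*279841 = -156*279841 = -43655196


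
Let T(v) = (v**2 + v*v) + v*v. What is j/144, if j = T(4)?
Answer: 1/3 ≈ 0.33333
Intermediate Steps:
T(v) = 3*v**2 (T(v) = (v**2 + v**2) + v**2 = 2*v**2 + v**2 = 3*v**2)
j = 48 (j = 3*4**2 = 3*16 = 48)
j/144 = 48/144 = (1/144)*48 = 1/3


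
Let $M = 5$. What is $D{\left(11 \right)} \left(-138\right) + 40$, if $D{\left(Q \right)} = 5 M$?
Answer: $-3410$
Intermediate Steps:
$D{\left(Q \right)} = 25$ ($D{\left(Q \right)} = 5 \cdot 5 = 25$)
$D{\left(11 \right)} \left(-138\right) + 40 = 25 \left(-138\right) + 40 = -3450 + 40 = -3410$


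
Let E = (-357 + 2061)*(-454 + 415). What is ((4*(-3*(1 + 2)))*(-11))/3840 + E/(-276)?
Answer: 1772919/7360 ≈ 240.89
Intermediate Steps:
E = -66456 (E = 1704*(-39) = -66456)
((4*(-3*(1 + 2)))*(-11))/3840 + E/(-276) = ((4*(-3*(1 + 2)))*(-11))/3840 - 66456/(-276) = ((4*(-3*3))*(-11))*(1/3840) - 66456*(-1/276) = ((4*(-9))*(-11))*(1/3840) + 5538/23 = -36*(-11)*(1/3840) + 5538/23 = 396*(1/3840) + 5538/23 = 33/320 + 5538/23 = 1772919/7360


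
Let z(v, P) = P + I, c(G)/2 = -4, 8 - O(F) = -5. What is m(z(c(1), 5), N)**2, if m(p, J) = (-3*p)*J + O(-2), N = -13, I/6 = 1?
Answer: 195364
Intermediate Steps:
I = 6 (I = 6*1 = 6)
O(F) = 13 (O(F) = 8 - 1*(-5) = 8 + 5 = 13)
c(G) = -8 (c(G) = 2*(-4) = -8)
z(v, P) = 6 + P (z(v, P) = P + 6 = 6 + P)
m(p, J) = 13 - 3*J*p (m(p, J) = (-3*p)*J + 13 = -3*J*p + 13 = 13 - 3*J*p)
m(z(c(1), 5), N)**2 = (13 - 3*(-13)*(6 + 5))**2 = (13 - 3*(-13)*11)**2 = (13 + 429)**2 = 442**2 = 195364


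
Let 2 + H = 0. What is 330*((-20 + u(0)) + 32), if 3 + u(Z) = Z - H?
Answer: 3630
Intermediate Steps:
H = -2 (H = -2 + 0 = -2)
u(Z) = -1 + Z (u(Z) = -3 + (Z - 1*(-2)) = -3 + (Z + 2) = -3 + (2 + Z) = -1 + Z)
330*((-20 + u(0)) + 32) = 330*((-20 + (-1 + 0)) + 32) = 330*((-20 - 1) + 32) = 330*(-21 + 32) = 330*11 = 3630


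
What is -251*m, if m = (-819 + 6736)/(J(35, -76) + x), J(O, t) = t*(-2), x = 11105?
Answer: -1485167/11257 ≈ -131.93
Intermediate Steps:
J(O, t) = -2*t
m = 5917/11257 (m = (-819 + 6736)/(-2*(-76) + 11105) = 5917/(152 + 11105) = 5917/11257 ≈ 0.52563)
-251*m = -251*5917/11257 = -1485167/11257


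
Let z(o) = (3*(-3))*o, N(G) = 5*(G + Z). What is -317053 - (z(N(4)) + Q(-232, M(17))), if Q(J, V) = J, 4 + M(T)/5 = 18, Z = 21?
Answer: -315696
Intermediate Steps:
M(T) = 70 (M(T) = -20 + 5*18 = -20 + 90 = 70)
N(G) = 105 + 5*G (N(G) = 5*(G + 21) = 5*(21 + G) = 105 + 5*G)
z(o) = -9*o
-317053 - (z(N(4)) + Q(-232, M(17))) = -317053 - (-9*(105 + 5*4) - 232) = -317053 - (-9*(105 + 20) - 232) = -317053 - (-9*125 - 232) = -317053 - (-1125 - 232) = -317053 - 1*(-1357) = -317053 + 1357 = -315696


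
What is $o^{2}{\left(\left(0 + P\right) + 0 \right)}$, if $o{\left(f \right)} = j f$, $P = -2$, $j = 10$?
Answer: $400$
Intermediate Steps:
$o{\left(f \right)} = 10 f$
$o^{2}{\left(\left(0 + P\right) + 0 \right)} = \left(10 \left(\left(0 - 2\right) + 0\right)\right)^{2} = \left(10 \left(-2 + 0\right)\right)^{2} = \left(10 \left(-2\right)\right)^{2} = \left(-20\right)^{2} = 400$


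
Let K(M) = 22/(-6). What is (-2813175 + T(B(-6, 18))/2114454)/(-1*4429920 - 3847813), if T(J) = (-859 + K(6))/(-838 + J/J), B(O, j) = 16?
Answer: 7468127224534181/21974872937067801 ≈ 0.33985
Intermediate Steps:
K(M) = -11/3 (K(M) = 22*(-⅙) = -11/3)
T(J) = 2588/2511 (T(J) = (-859 - 11/3)/(-838 + J/J) = -2588/(3*(-838 + 1)) = -2588/3/(-837) = -2588/3*(-1/837) = 2588/2511)
(-2813175 + T(B(-6, 18))/2114454)/(-1*4429920 - 3847813) = (-2813175 + (2588/2511)/2114454)/(-1*4429920 - 3847813) = (-2813175 + (2588/2511)*(1/2114454))/(-4429920 - 3847813) = (-2813175 + 1294/2654696997)/(-8277733) = -7468127224534181/2654696997*(-1/8277733) = 7468127224534181/21974872937067801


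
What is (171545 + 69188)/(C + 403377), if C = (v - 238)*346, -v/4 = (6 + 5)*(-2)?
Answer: 240733/351477 ≈ 0.68492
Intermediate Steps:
v = 88 (v = -4*(6 + 5)*(-2) = -44*(-2) = -4*(-22) = 88)
C = -51900 (C = (88 - 238)*346 = -150*346 = -51900)
(171545 + 69188)/(C + 403377) = (171545 + 69188)/(-51900 + 403377) = 240733/351477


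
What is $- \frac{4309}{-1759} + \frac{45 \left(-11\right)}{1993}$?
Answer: $\frac{7717132}{3505687} \approx 2.2013$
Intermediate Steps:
$- \frac{4309}{-1759} + \frac{45 \left(-11\right)}{1993} = \left(-4309\right) \left(- \frac{1}{1759}\right) - \frac{495}{1993} = \frac{4309}{1759} - \frac{495}{1993} = \frac{7717132}{3505687}$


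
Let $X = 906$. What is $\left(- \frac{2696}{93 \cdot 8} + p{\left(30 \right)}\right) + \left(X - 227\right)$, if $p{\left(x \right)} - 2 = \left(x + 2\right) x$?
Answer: $\frac{152276}{93} \approx 1637.4$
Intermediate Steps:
$p{\left(x \right)} = 2 + x \left(2 + x\right)$ ($p{\left(x \right)} = 2 + \left(x + 2\right) x = 2 + \left(2 + x\right) x = 2 + x \left(2 + x\right)$)
$\left(- \frac{2696}{93 \cdot 8} + p{\left(30 \right)}\right) + \left(X - 227\right) = \left(- \frac{2696}{93 \cdot 8} + \left(2 + 30^{2} + 2 \cdot 30\right)\right) + \left(906 - 227\right) = \left(- \frac{2696}{744} + \left(2 + 900 + 60\right)\right) + 679 = \left(\left(-2696\right) \frac{1}{744} + 962\right) + 679 = \left(- \frac{337}{93} + 962\right) + 679 = \frac{89129}{93} + 679 = \frac{152276}{93}$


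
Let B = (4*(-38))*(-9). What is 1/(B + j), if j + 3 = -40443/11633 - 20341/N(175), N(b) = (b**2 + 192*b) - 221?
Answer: 744558532/1013497255555 ≈ 0.00073464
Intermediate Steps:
B = 1368 (B = -152*(-9) = 1368)
N(b) = -221 + b**2 + 192*b
j = -5058816221/744558532 (j = -3 + (-40443/11633 - 20341/(-221 + 175**2 + 192*175)) = -3 + (-40443*1/11633 - 20341/(-221 + 30625 + 33600)) = -3 + (-40443/11633 - 20341/64004) = -3 - 2825140625/744558532 = -5058816221/744558532 ≈ -6.7944)
1/(B + j) = 1/(1368 - 5058816221/744558532) = 1/(1013497255555/744558532) = 744558532/1013497255555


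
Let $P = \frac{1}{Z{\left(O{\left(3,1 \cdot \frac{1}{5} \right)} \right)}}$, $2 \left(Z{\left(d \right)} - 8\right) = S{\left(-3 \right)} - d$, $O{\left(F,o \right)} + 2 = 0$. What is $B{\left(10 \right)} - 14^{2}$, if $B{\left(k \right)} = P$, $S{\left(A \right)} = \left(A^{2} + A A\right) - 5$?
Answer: $- \frac{6074}{31} \approx -195.94$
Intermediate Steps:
$O{\left(F,o \right)} = -2$ ($O{\left(F,o \right)} = -2 + 0 = -2$)
$S{\left(A \right)} = -5 + 2 A^{2}$ ($S{\left(A \right)} = \left(A^{2} + A^{2}\right) - 5 = 2 A^{2} - 5 = -5 + 2 A^{2}$)
$Z{\left(d \right)} = \frac{29}{2} - \frac{d}{2}$ ($Z{\left(d \right)} = 8 + \frac{\left(-5 + 2 \left(-3\right)^{2}\right) - d}{2} = 8 + \frac{\left(-5 + 2 \cdot 9\right) - d}{2} = 8 + \frac{\left(-5 + 18\right) - d}{2} = 8 + \frac{13 - d}{2} = 8 - \left(- \frac{13}{2} + \frac{d}{2}\right) = \frac{29}{2} - \frac{d}{2}$)
$P = \frac{2}{31}$ ($P = \frac{1}{\frac{29}{2} - -1} = \frac{1}{\frac{29}{2} + 1} = \frac{1}{\frac{31}{2}} = \frac{2}{31} \approx 0.064516$)
$B{\left(k \right)} = \frac{2}{31}$
$B{\left(10 \right)} - 14^{2} = \frac{2}{31} - 14^{2} = \frac{2}{31} - 196 = - \frac{6074}{31}$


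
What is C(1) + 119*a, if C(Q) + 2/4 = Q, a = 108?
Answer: 25705/2 ≈ 12853.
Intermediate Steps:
C(Q) = -1/2 + Q
C(1) + 119*a = (-1/2 + 1) + 119*108 = 1/2 + 12852 = 25705/2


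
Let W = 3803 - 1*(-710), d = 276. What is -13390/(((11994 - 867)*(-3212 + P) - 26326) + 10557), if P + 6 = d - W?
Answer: 6695/41483777 ≈ 0.00016139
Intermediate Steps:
W = 4513 (W = 3803 + 710 = 4513)
P = -4243 (P = -6 + (276 - 1*4513) = -6 + (276 - 4513) = -6 - 4237 = -4243)
-13390/(((11994 - 867)*(-3212 + P) - 26326) + 10557) = -13390/(((11994 - 867)*(-3212 - 4243) - 26326) + 10557) = -13390/((11127*(-7455) - 26326) + 10557) = -13390/((-82951785 - 26326) + 10557) = -13390/(-82978111 + 10557) = -13390/(-82967554) = -13390*(-1/82967554) = 6695/41483777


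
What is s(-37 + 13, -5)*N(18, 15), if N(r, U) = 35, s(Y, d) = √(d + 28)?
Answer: 35*√23 ≈ 167.85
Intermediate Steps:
s(Y, d) = √(28 + d)
s(-37 + 13, -5)*N(18, 15) = √(28 - 5)*35 = √23*35 = 35*√23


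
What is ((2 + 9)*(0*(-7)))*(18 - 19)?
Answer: 0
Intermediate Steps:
((2 + 9)*(0*(-7)))*(18 - 19) = (11*0)*(-1) = 0*(-1) = 0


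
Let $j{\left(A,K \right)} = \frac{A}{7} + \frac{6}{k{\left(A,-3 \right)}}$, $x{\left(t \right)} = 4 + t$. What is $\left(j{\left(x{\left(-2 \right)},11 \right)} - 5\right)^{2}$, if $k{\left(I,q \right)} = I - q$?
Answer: $\frac{15129}{1225} \approx 12.35$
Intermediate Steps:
$j{\left(A,K \right)} = \frac{6}{3 + A} + \frac{A}{7}$ ($j{\left(A,K \right)} = \frac{A}{7} + \frac{6}{A - -3} = A \frac{1}{7} + \frac{6}{A + 3} = \frac{A}{7} + \frac{6}{3 + A} = \frac{6}{3 + A} + \frac{A}{7}$)
$\left(j{\left(x{\left(-2 \right)},11 \right)} - 5\right)^{2} = \left(\frac{42 + \left(4 - 2\right) \left(3 + \left(4 - 2\right)\right)}{7 \left(3 + \left(4 - 2\right)\right)} - 5\right)^{2} = \left(\frac{42 + 2 \left(3 + 2\right)}{7 \left(3 + 2\right)} - 5\right)^{2} = \left(\frac{42 + 2 \cdot 5}{7 \cdot 5} - 5\right)^{2} = \left(\frac{1}{7} \cdot \frac{1}{5} \left(42 + 10\right) - 5\right)^{2} = \left(\frac{1}{7} \cdot \frac{1}{5} \cdot 52 - 5\right)^{2} = \left(\frac{52}{35} - 5\right)^{2} = \left(- \frac{123}{35}\right)^{2} = \frac{15129}{1225}$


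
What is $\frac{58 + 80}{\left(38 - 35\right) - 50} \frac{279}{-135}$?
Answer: $\frac{1426}{235} \approx 6.0681$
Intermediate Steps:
$\frac{58 + 80}{\left(38 - 35\right) - 50} \frac{279}{-135} = \frac{138}{\left(38 - 35\right) - 50} \cdot 279 \left(- \frac{1}{135}\right) = \frac{138}{3 - 50} \left(- \frac{31}{15}\right) = \frac{138}{-47} \left(- \frac{31}{15}\right) = 138 \left(- \frac{1}{47}\right) \left(- \frac{31}{15}\right) = \left(- \frac{138}{47}\right) \left(- \frac{31}{15}\right) = \frac{1426}{235}$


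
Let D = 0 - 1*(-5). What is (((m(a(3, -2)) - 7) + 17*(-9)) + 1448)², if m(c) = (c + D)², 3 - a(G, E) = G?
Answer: 1723969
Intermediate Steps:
a(G, E) = 3 - G
D = 5 (D = 0 + 5 = 5)
m(c) = (5 + c)² (m(c) = (c + 5)² = (5 + c)²)
(((m(a(3, -2)) - 7) + 17*(-9)) + 1448)² = ((((5 + (3 - 1*3))² - 7) + 17*(-9)) + 1448)² = ((((5 + (3 - 3))² - 7) - 153) + 1448)² = ((((5 + 0)² - 7) - 153) + 1448)² = (((5² - 7) - 153) + 1448)² = (((25 - 7) - 153) + 1448)² = ((18 - 153) + 1448)² = (-135 + 1448)² = 1313² = 1723969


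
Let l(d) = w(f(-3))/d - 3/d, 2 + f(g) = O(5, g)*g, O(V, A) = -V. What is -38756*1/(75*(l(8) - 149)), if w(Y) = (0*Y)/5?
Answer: 310048/89625 ≈ 3.4594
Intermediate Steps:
f(g) = -2 - 5*g (f(g) = -2 + (-1*5)*g = -2 - 5*g)
w(Y) = 0 (w(Y) = 0*(⅕) = 0)
l(d) = -3/d (l(d) = 0/d - 3/d = 0 - 3/d = -3/d)
-38756*1/(75*(l(8) - 149)) = -38756*1/(75*(-3/8 - 149)) = -38756/(75*(-1195/8)) = -38756/(-89625/8) = -38756*(-8/89625) = 310048/89625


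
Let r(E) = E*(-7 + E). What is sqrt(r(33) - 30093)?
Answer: I*sqrt(29235) ≈ 170.98*I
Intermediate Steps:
sqrt(r(33) - 30093) = sqrt(33*(-7 + 33) - 30093) = sqrt(33*26 - 30093) = sqrt(858 - 30093) = sqrt(-29235) = I*sqrt(29235)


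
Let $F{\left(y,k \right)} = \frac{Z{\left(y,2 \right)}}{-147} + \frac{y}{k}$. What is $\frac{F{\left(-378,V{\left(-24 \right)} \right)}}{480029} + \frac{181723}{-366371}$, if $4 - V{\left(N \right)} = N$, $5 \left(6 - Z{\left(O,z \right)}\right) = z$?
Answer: $- \frac{18319826685823}{36932427999390} \approx -0.49604$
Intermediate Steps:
$Z{\left(O,z \right)} = 6 - \frac{z}{5}$
$V{\left(N \right)} = 4 - N$
$F{\left(y,k \right)} = - \frac{4}{105} + \frac{y}{k}$ ($F{\left(y,k \right)} = \frac{6 - \frac{2}{5}}{-147} + \frac{y}{k} = \left(6 - \frac{2}{5}\right) \left(- \frac{1}{147}\right) + \frac{y}{k} = \frac{28}{5} \left(- \frac{1}{147}\right) + \frac{y}{k} = - \frac{4}{105} + \frac{y}{k}$)
$\frac{F{\left(-378,V{\left(-24 \right)} \right)}}{480029} + \frac{181723}{-366371} = \frac{- \frac{4}{105} - \frac{378}{4 - -24}}{480029} + \frac{181723}{-366371} = \left(- \frac{4}{105} - \frac{378}{4 + 24}\right) \frac{1}{480029} + 181723 \left(- \frac{1}{366371}\right) = \left(- \frac{4}{105} - \frac{378}{28}\right) \frac{1}{480029} - \frac{181723}{366371} = \left(- \frac{4}{105} - \frac{27}{2}\right) \frac{1}{480029} - \frac{181723}{366371} = \left(- \frac{2843}{210}\right) \frac{1}{480029} - \frac{181723}{366371} = - \frac{2843}{100806090} - \frac{181723}{366371} = - \frac{18319826685823}{36932427999390}$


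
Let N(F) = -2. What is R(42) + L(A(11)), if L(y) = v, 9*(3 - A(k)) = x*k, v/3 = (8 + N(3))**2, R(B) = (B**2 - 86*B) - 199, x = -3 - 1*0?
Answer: -1939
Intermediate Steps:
x = -3 (x = -3 + 0 = -3)
R(B) = -199 + B**2 - 86*B
v = 108 (v = 3*(8 - 2)**2 = 3*6**2 = 3*36 = 108)
A(k) = 3 + k/3 (A(k) = 3 - (-1)*k/3 = 3 + k/3)
L(y) = 108
R(42) + L(A(11)) = (-199 + 42**2 - 86*42) + 108 = (-199 + 1764 - 3612) + 108 = -2047 + 108 = -1939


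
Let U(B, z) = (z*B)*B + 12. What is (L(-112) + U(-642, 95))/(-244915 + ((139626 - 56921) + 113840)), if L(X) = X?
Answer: -559364/691 ≈ -809.50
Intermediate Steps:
U(B, z) = 12 + z*B² (U(B, z) = (B*z)*B + 12 = z*B² + 12 = 12 + z*B²)
(L(-112) + U(-642, 95))/(-244915 + ((139626 - 56921) + 113840)) = (-112 + (12 + 95*(-642)²))/(-244915 + ((139626 - 56921) + 113840)) = (-112 + (12 + 95*412164))/(-244915 + (82705 + 113840)) = (-112 + (12 + 39155580))/(-244915 + 196545) = (-112 + 39155592)/(-48370) = 39155480*(-1/48370) = -559364/691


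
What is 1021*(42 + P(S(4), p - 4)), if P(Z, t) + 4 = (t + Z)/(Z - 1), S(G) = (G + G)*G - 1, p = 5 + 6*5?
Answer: 613621/15 ≈ 40908.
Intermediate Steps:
p = 35 (p = 5 + 30 = 35)
S(G) = -1 + 2*G² (S(G) = (2*G)*G - 1 = 2*G² - 1 = -1 + 2*G²)
P(Z, t) = -4 + (Z + t)/(-1 + Z) (P(Z, t) = -4 + (t + Z)/(Z - 1) = -4 + (Z + t)/(-1 + Z))
1021*(42 + P(S(4), p - 4)) = 1021*(42 + (4 + (35 - 4) - 3*(-1 + 2*4²))/(-1 + (-1 + 2*4²))) = 1021*(42 + (4 + 31 - 3*(-1 + 2*16))/(-1 + (-1 + 2*16))) = 1021*(42 + (4 + 31 - 3*(-1 + 32))/(-1 + (-1 + 32))) = 1021*(42 + (4 + 31 - 3*31)/(-1 + 31)) = 1021*(42 + (4 + 31 - 93)/30) = 1021*(42 + (1/30)*(-58)) = 1021*(42 - 29/15) = 1021*(601/15) = 613621/15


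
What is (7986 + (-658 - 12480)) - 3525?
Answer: -8677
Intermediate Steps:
(7986 + (-658 - 12480)) - 3525 = (7986 - 13138) - 3525 = -5152 - 3525 = -8677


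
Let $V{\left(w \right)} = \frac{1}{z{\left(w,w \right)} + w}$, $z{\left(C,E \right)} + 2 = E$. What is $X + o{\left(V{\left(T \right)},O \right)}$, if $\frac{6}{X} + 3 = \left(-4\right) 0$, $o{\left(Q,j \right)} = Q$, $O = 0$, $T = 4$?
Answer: $- \frac{11}{6} \approx -1.8333$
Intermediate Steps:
$z{\left(C,E \right)} = -2 + E$
$V{\left(w \right)} = \frac{1}{-2 + 2 w}$ ($V{\left(w \right)} = \frac{1}{\left(-2 + w\right) + w} = \frac{1}{-2 + 2 w}$)
$X = -2$ ($X = \frac{6}{-3 - 0} = \frac{6}{-3 + 0} = \frac{6}{-3} = 6 \left(- \frac{1}{3}\right) = -2$)
$X + o{\left(V{\left(T \right)},O \right)} = -2 + \frac{1}{2 \left(-1 + 4\right)} = -2 + \frac{1}{2 \cdot 3} = -2 + \frac{1}{2} \cdot \frac{1}{3} = -2 + \frac{1}{6} = - \frac{11}{6}$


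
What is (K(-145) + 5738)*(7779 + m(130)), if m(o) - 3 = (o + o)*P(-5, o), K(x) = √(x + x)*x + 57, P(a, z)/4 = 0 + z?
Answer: 828580690 - 20732390*I*√290 ≈ 8.2858e+8 - 3.5306e+8*I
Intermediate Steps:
P(a, z) = 4*z (P(a, z) = 4*(0 + z) = 4*z)
K(x) = 57 + √2*x^(3/2) (K(x) = √(2*x)*x + 57 = (√2*√x)*x + 57 = √2*x^(3/2) + 57 = 57 + √2*x^(3/2))
m(o) = 3 + 8*o² (m(o) = 3 + (o + o)*(4*o) = 3 + (2*o)*(4*o) = 3 + 8*o²)
(K(-145) + 5738)*(7779 + m(130)) = ((57 + √2*(-145)^(3/2)) + 5738)*(7779 + (3 + 8*130²)) = ((57 + √2*(-145*I*√145)) + 5738)*(7779 + (3 + 8*16900)) = ((57 - 145*I*√290) + 5738)*(7779 + (3 + 135200)) = (5795 - 145*I*√290)*(7779 + 135203) = (5795 - 145*I*√290)*142982 = 828580690 - 20732390*I*√290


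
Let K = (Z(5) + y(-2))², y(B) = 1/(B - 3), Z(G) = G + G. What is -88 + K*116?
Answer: 276316/25 ≈ 11053.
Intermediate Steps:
Z(G) = 2*G
y(B) = 1/(-3 + B)
K = 2401/25 (K = (2*5 + 1/(-3 - 2))² = (10 + 1/(-5))² = (10 - ⅕)² = (49/5)² = 2401/25 ≈ 96.040)
-88 + K*116 = -88 + (2401/25)*116 = -88 + 278516/25 = 276316/25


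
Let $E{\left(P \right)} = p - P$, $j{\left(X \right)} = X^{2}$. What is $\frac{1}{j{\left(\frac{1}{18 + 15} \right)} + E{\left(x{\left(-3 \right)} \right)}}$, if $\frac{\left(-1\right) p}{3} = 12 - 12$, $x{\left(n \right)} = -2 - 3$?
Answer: $\frac{1089}{5446} \approx 0.19996$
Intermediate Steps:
$x{\left(n \right)} = -5$
$p = 0$ ($p = - 3 \left(12 - 12\right) = \left(-3\right) 0 = 0$)
$E{\left(P \right)} = - P$ ($E{\left(P \right)} = 0 - P = - P$)
$\frac{1}{j{\left(\frac{1}{18 + 15} \right)} + E{\left(x{\left(-3 \right)} \right)}} = \frac{1}{\left(\frac{1}{18 + 15}\right)^{2} - -5} = \frac{1}{\left(\frac{1}{33}\right)^{2} + 5} = \frac{1}{\frac{1}{1089} + 5} = \frac{1}{\frac{5446}{1089}} = \frac{1089}{5446}$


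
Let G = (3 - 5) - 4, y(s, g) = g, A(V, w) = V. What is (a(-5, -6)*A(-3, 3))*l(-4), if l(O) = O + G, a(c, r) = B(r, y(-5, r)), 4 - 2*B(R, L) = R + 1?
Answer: 135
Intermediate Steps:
G = -6 (G = -2 - 4 = -6)
B(R, L) = 3/2 - R/2 (B(R, L) = 2 - (R + 1)/2 = 2 - (1 + R)/2 = 2 + (-1/2 - R/2) = 3/2 - R/2)
a(c, r) = 3/2 - r/2
l(O) = -6 + O (l(O) = O - 6 = -6 + O)
(a(-5, -6)*A(-3, 3))*l(-4) = ((3/2 - 1/2*(-6))*(-3))*(-6 - 4) = ((3/2 + 3)*(-3))*(-10) = ((9/2)*(-3))*(-10) = -27/2*(-10) = 135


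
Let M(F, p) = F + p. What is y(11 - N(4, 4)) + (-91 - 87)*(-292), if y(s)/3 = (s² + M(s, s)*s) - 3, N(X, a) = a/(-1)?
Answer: 53992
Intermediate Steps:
N(X, a) = -a (N(X, a) = a*(-1) = -a)
y(s) = -9 + 9*s² (y(s) = 3*((s² + (s + s)*s) - 3) = 3*((s² + (2*s)*s) - 3) = 3*((s² + 2*s²) - 3) = 3*(3*s² - 3) = 3*(-3 + 3*s²) = -9 + 9*s²)
y(11 - N(4, 4)) + (-91 - 87)*(-292) = (-9 + 9*(11 - (-1)*4)²) + (-91 - 87)*(-292) = (-9 + 9*(11 - 1*(-4))²) - 178*(-292) = (-9 + 9*(11 + 4)²) + 51976 = (-9 + 9*15²) + 51976 = (-9 + 9*225) + 51976 = (-9 + 2025) + 51976 = 2016 + 51976 = 53992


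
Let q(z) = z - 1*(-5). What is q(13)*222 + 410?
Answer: 4406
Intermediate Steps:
q(z) = 5 + z (q(z) = z + 5 = 5 + z)
q(13)*222 + 410 = (5 + 13)*222 + 410 = 18*222 + 410 = 3996 + 410 = 4406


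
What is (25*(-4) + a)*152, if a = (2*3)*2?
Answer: -13376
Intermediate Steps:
a = 12 (a = 6*2 = 12)
(25*(-4) + a)*152 = (25*(-4) + 12)*152 = (-100 + 12)*152 = -88*152 = -13376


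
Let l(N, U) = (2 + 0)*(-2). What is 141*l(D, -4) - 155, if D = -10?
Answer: -719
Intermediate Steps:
l(N, U) = -4 (l(N, U) = 2*(-2) = -4)
141*l(D, -4) - 155 = 141*(-4) - 155 = -564 - 155 = -719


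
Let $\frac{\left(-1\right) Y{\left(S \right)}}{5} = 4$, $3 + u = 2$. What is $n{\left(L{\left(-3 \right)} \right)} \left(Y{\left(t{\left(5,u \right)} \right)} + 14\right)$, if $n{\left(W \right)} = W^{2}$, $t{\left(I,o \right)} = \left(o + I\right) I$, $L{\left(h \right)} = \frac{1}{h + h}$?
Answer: $- \frac{1}{6} \approx -0.16667$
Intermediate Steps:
$L{\left(h \right)} = \frac{1}{2 h}$
$u = -1$ ($u = -3 + 2 = -1$)
$t{\left(I,o \right)} = I \left(I + o\right)$ ($t{\left(I,o \right)} = \left(I + o\right) I = I \left(I + o\right)$)
$Y{\left(S \right)} = -20$ ($Y{\left(S \right)} = \left(-5\right) 4 = -20$)
$n{\left(L{\left(-3 \right)} \right)} \left(Y{\left(t{\left(5,u \right)} \right)} + 14\right) = \left(\frac{1}{2 \left(-3\right)}\right)^{2} \left(-20 + 14\right) = \left(\frac{1}{2} \left(- \frac{1}{3}\right)\right)^{2} \left(-6\right) = \left(- \frac{1}{6}\right)^{2} \left(-6\right) = \frac{1}{36} \left(-6\right) = - \frac{1}{6}$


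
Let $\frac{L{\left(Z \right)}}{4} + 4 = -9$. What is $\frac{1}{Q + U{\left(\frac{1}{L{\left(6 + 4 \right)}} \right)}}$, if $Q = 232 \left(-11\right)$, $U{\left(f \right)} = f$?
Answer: $- \frac{52}{132705} \approx -0.00039185$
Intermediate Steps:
$L{\left(Z \right)} = -52$ ($L{\left(Z \right)} = -16 + 4 \left(-9\right) = -16 - 36 = -52$)
$Q = -2552$
$\frac{1}{Q + U{\left(\frac{1}{L{\left(6 + 4 \right)}} \right)}} = \frac{1}{-2552 + \frac{1}{-52}} = \frac{1}{-2552 - \frac{1}{52}} = \frac{1}{- \frac{132705}{52}} = - \frac{52}{132705}$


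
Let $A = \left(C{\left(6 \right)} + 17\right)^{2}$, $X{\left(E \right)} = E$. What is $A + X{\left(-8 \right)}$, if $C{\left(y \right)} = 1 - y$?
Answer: $136$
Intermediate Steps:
$A = 144$ ($A = \left(\left(1 - 6\right) + 17\right)^{2} = \left(-5 + 17\right)^{2} = 12^{2} = 144$)
$A + X{\left(-8 \right)} = 144 - 8 = 136$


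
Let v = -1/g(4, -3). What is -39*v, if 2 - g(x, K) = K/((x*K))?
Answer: 156/7 ≈ 22.286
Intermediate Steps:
g(x, K) = 2 - 1/x (g(x, K) = 2 - K/(x*K) = 2 - K/(K*x) = 2 - K*1/(K*x) = 2 - 1/x)
v = -4/7 (v = -1/(2 - 1/4) = -1/7/4 = -1*4/7 = -4/7 ≈ -0.57143)
-39*v = -39*(-4/7) = 156/7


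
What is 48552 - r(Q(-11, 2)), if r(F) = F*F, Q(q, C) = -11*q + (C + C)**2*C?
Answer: 25143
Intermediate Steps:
Q(q, C) = -11*q + 4*C**3 (Q(q, C) = -11*q + (2*C)**2*C = -11*q + (4*C**2)*C = -11*q + 4*C**3)
r(F) = F**2
48552 - r(Q(-11, 2)) = 48552 - (-11*(-11) + 4*2**3)**2 = 48552 - (121 + 4*8)**2 = 48552 - (121 + 32)**2 = 48552 - 1*153**2 = 48552 - 1*23409 = 48552 - 23409 = 25143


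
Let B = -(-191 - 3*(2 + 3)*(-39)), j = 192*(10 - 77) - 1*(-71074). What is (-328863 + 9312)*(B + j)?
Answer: -18475160616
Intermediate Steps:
j = 58210 (j = 192*(-67) + 71074 = -12864 + 71074 = 58210)
B = -394 (B = -(-191 - 3*5*(-39)) = -(-191 - 15*(-39)) = -(-191 + 585) = -1*394 = -394)
(-328863 + 9312)*(B + j) = (-328863 + 9312)*(-394 + 58210) = -319551*57816 = -18475160616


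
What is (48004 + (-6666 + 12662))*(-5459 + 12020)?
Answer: 354294000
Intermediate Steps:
(48004 + (-6666 + 12662))*(-5459 + 12020) = (48004 + 5996)*6561 = 54000*6561 = 354294000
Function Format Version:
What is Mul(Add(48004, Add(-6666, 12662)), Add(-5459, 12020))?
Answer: 354294000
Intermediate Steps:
Mul(Add(48004, Add(-6666, 12662)), Add(-5459, 12020)) = Mul(Add(48004, 5996), 6561) = Mul(54000, 6561) = 354294000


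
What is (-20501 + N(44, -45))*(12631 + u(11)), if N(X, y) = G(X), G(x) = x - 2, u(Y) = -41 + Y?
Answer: -257803859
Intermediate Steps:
G(x) = -2 + x
N(X, y) = -2 + X
(-20501 + N(44, -45))*(12631 + u(11)) = (-20501 + (-2 + 44))*(12631 + (-41 + 11)) = (-20501 + 42)*(12631 - 30) = -20459*12601 = -257803859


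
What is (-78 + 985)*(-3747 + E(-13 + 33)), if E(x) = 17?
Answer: -3383110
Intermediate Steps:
(-78 + 985)*(-3747 + E(-13 + 33)) = (-78 + 985)*(-3747 + 17) = 907*(-3730) = -3383110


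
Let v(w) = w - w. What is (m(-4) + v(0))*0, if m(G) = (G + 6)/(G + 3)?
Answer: 0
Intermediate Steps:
m(G) = (6 + G)/(3 + G)
v(w) = 0
(m(-4) + v(0))*0 = ((6 - 4)/(3 - 4) + 0)*0 = (2/(-1) + 0)*0 = (-1*2 + 0)*0 = (-2 + 0)*0 = -2*0 = 0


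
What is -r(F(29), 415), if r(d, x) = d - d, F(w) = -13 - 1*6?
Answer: 0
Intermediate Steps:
F(w) = -19 (F(w) = -13 - 6 = -19)
r(d, x) = 0
-r(F(29), 415) = -1*0 = 0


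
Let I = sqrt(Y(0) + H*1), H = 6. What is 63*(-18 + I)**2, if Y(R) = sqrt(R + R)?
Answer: 20790 - 2268*sqrt(6) ≈ 15235.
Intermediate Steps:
Y(R) = sqrt(2)*sqrt(R) (Y(R) = sqrt(2*R) = sqrt(2)*sqrt(R))
I = sqrt(6) (I = sqrt(sqrt(2)*sqrt(0) + 6*1) = sqrt(sqrt(2)*0 + 6) = sqrt(0 + 6) = sqrt(6) ≈ 2.4495)
63*(-18 + I)**2 = 63*(-18 + sqrt(6))**2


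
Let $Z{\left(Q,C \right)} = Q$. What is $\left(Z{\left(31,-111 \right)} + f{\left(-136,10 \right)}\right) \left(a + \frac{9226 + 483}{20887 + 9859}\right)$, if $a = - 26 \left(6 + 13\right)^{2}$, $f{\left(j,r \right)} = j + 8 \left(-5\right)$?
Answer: $\frac{41842975815}{30746} \approx 1.3609 \cdot 10^{6}$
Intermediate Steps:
$f{\left(j,r \right)} = -40 + j$ ($f{\left(j,r \right)} = j - 40 = -40 + j$)
$a = -9386$ ($a = - 26 \cdot 19^{2} = \left(-26\right) 361 = -9386$)
$\left(Z{\left(31,-111 \right)} + f{\left(-136,10 \right)}\right) \left(a + \frac{9226 + 483}{20887 + 9859}\right) = \left(31 - 176\right) \left(-9386 + \frac{9226 + 483}{20887 + 9859}\right) = \left(31 - 176\right) \left(-9386 + \frac{9709}{30746}\right) = - 145 \left(-9386 + 9709 \cdot \frac{1}{30746}\right) = - 145 \left(-9386 + \frac{9709}{30746}\right) = \left(-145\right) \left(- \frac{288572247}{30746}\right) = \frac{41842975815}{30746}$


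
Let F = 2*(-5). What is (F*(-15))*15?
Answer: 2250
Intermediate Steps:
F = -10
(F*(-15))*15 = -10*(-15)*15 = 150*15 = 2250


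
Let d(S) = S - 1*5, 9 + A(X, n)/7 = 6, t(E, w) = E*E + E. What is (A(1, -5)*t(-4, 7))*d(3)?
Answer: 504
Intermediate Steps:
t(E, w) = E + E**2 (t(E, w) = E**2 + E = E + E**2)
A(X, n) = -21 (A(X, n) = -63 + 7*6 = -63 + 42 = -21)
d(S) = -5 + S (d(S) = S - 5 = -5 + S)
(A(1, -5)*t(-4, 7))*d(3) = (-(-84)*(1 - 4))*(-5 + 3) = -(-84)*(-3)*(-2) = -21*12*(-2) = -252*(-2) = 504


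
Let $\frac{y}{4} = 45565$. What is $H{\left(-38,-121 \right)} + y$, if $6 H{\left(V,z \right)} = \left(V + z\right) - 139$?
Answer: $\frac{546631}{3} \approx 1.8221 \cdot 10^{5}$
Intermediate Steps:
$y = 182260$ ($y = 4 \cdot 45565 = 182260$)
$H{\left(V,z \right)} = - \frac{139}{6} + \frac{V}{6} + \frac{z}{6}$ ($H{\left(V,z \right)} = \frac{\left(V + z\right) - 139}{6} = \frac{-139 + V + z}{6} = - \frac{139}{6} + \frac{V}{6} + \frac{z}{6}$)
$H{\left(-38,-121 \right)} + y = \left(- \frac{139}{6} + \frac{1}{6} \left(-38\right) + \frac{1}{6} \left(-121\right)\right) + 182260 = \left(- \frac{139}{6} - \frac{19}{3} - \frac{121}{6}\right) + 182260 = - \frac{149}{3} + 182260 = \frac{546631}{3}$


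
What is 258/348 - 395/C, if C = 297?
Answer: -10139/17226 ≈ -0.58859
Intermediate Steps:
258/348 - 395/C = 258/348 - 395/297 = 258*(1/348) - 395*1/297 = 43/58 - 395/297 = -10139/17226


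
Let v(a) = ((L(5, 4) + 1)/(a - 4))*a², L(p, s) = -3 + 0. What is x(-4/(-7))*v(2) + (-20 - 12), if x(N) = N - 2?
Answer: -264/7 ≈ -37.714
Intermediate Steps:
L(p, s) = -3
v(a) = -2*a²/(-4 + a) (v(a) = ((-3 + 1)/(a - 4))*a² = (-2/(-4 + a))*a² = -2*a²/(-4 + a))
x(N) = -2 + N
x(-4/(-7))*v(2) + (-20 - 12) = (-2 - 4/(-7))*(-2*2²/(-4 + 2)) + (-20 - 12) = (-2 - 4*(-⅐))*(-2*4/(-2)) - 32 = (-2 + 4/7)*(-2*4*(-½)) - 32 = -10/7*4 - 32 = -40/7 - 32 = -264/7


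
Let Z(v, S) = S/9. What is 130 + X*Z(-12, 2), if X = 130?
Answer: 1430/9 ≈ 158.89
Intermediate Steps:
Z(v, S) = S/9 (Z(v, S) = S*(1/9) = S/9)
130 + X*Z(-12, 2) = 130 + 130*((1/9)*2) = 130 + 130*(2/9) = 130 + 260/9 = 1430/9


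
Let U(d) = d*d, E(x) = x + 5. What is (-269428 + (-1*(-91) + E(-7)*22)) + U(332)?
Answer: -159157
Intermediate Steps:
E(x) = 5 + x
U(d) = d²
(-269428 + (-1*(-91) + E(-7)*22)) + U(332) = (-269428 + (-1*(-91) + (5 - 7)*22)) + 332² = (-269428 + (91 - 2*22)) + 110224 = (-269428 + (91 - 44)) + 110224 = (-269428 + 47) + 110224 = -269381 + 110224 = -159157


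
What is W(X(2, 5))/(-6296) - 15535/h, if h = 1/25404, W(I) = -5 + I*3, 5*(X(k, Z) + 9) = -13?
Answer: -12423617887001/31480 ≈ -3.9465e+8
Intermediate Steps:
X(k, Z) = -58/5 (X(k, Z) = -9 + (1/5)*(-13) = -9 - 13/5 = -58/5)
W(I) = -5 + 3*I
h = 1/25404 ≈ 3.9364e-5
W(X(2, 5))/(-6296) - 15535/h = (-5 + 3*(-58/5))/(-6296) - 15535/1/25404 = (-5 - 174/5)*(-1/6296) - 15535*25404 = -199/5*(-1/6296) - 394651140 = 199/31480 - 394651140 = -12423617887001/31480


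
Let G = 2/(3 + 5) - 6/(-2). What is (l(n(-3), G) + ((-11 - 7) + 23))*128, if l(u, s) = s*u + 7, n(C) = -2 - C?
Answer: 1952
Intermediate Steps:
G = 13/4 (G = 2/8 - 6*(-1/2) = 2*(1/8) + 3 = 1/4 + 3 = 13/4 ≈ 3.2500)
l(u, s) = 7 + s*u
(l(n(-3), G) + ((-11 - 7) + 23))*128 = ((7 + 13*(-2 - 1*(-3))/4) + ((-11 - 7) + 23))*128 = ((7 + 13*(-2 + 3)/4) + (-18 + 23))*128 = ((7 + (13/4)*1) + 5)*128 = ((7 + 13/4) + 5)*128 = (41/4 + 5)*128 = (61/4)*128 = 1952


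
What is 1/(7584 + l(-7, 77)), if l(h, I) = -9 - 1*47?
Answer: 1/7528 ≈ 0.00013284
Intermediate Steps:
l(h, I) = -56 (l(h, I) = -9 - 47 = -56)
1/(7584 + l(-7, 77)) = 1/(7584 - 56) = 1/7528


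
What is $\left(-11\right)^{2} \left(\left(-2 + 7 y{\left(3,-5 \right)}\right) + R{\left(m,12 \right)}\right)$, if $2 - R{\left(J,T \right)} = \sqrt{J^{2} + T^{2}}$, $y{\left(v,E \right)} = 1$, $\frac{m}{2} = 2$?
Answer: $847 - 484 \sqrt{10} \approx -683.54$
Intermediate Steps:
$m = 4$ ($m = 2 \cdot 2 = 4$)
$R{\left(J,T \right)} = 2 - \sqrt{J^{2} + T^{2}}$
$\left(-11\right)^{2} \left(\left(-2 + 7 y{\left(3,-5 \right)}\right) + R{\left(m,12 \right)}\right) = \left(-11\right)^{2} \left(\left(-2 + 7 \cdot 1\right) + \left(2 - \sqrt{4^{2} + 12^{2}}\right)\right) = 121 \left(\left(-2 + 7\right) + \left(2 - \sqrt{16 + 144}\right)\right) = 121 \left(5 + \left(2 - \sqrt{160}\right)\right) = 121 \left(5 + \left(2 - 4 \sqrt{10}\right)\right) = 121 \left(7 - 4 \sqrt{10}\right) = 847 - 484 \sqrt{10}$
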